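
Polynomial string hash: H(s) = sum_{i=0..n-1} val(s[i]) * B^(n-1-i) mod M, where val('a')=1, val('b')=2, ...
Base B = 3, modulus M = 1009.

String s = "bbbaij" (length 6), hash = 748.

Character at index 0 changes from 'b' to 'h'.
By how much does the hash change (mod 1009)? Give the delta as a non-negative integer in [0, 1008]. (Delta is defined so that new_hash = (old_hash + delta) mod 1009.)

Delta formula: (val(new) - val(old)) * B^(n-1-k) mod M
  val('h') - val('b') = 8 - 2 = 6
  B^(n-1-k) = 3^5 mod 1009 = 243
  Delta = 6 * 243 mod 1009 = 449

Answer: 449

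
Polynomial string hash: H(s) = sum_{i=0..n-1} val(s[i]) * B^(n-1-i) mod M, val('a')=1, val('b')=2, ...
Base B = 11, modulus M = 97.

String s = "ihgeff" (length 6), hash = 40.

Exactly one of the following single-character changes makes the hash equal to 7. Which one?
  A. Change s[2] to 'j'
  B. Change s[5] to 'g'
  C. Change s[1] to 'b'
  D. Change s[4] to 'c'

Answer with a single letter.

Option A: s[2]='g'->'j', delta=(10-7)*11^3 mod 97 = 16, hash=40+16 mod 97 = 56
Option B: s[5]='f'->'g', delta=(7-6)*11^0 mod 97 = 1, hash=40+1 mod 97 = 41
Option C: s[1]='h'->'b', delta=(2-8)*11^4 mod 97 = 36, hash=40+36 mod 97 = 76
Option D: s[4]='f'->'c', delta=(3-6)*11^1 mod 97 = 64, hash=40+64 mod 97 = 7 <-- target

Answer: D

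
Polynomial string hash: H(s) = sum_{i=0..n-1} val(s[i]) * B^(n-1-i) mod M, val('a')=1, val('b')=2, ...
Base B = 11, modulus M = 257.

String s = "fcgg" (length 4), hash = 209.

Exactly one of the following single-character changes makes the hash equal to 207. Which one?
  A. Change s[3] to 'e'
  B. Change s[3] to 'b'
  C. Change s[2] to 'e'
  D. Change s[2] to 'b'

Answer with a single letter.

Answer: A

Derivation:
Option A: s[3]='g'->'e', delta=(5-7)*11^0 mod 257 = 255, hash=209+255 mod 257 = 207 <-- target
Option B: s[3]='g'->'b', delta=(2-7)*11^0 mod 257 = 252, hash=209+252 mod 257 = 204
Option C: s[2]='g'->'e', delta=(5-7)*11^1 mod 257 = 235, hash=209+235 mod 257 = 187
Option D: s[2]='g'->'b', delta=(2-7)*11^1 mod 257 = 202, hash=209+202 mod 257 = 154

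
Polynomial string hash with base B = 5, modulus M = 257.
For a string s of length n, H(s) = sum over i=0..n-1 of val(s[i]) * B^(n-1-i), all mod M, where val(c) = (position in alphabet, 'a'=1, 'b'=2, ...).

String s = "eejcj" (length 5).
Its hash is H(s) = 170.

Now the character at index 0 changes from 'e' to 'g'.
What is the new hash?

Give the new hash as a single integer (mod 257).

val('e') = 5, val('g') = 7
Position k = 0, exponent = n-1-k = 4
B^4 mod M = 5^4 mod 257 = 111
Delta = (7 - 5) * 111 mod 257 = 222
New hash = (170 + 222) mod 257 = 135

Answer: 135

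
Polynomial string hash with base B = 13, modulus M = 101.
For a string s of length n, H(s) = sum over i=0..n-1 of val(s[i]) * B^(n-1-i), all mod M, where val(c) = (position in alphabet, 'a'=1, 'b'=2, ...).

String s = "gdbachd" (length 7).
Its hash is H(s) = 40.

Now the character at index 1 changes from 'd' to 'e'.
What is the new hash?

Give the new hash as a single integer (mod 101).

Answer: 57

Derivation:
val('d') = 4, val('e') = 5
Position k = 1, exponent = n-1-k = 5
B^5 mod M = 13^5 mod 101 = 17
Delta = (5 - 4) * 17 mod 101 = 17
New hash = (40 + 17) mod 101 = 57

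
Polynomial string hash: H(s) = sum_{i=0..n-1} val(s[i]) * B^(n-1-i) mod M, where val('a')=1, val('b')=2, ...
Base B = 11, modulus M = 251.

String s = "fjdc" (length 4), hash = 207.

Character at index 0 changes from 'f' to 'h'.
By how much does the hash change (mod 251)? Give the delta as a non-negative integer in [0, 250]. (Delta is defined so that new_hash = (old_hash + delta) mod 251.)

Delta formula: (val(new) - val(old)) * B^(n-1-k) mod M
  val('h') - val('f') = 8 - 6 = 2
  B^(n-1-k) = 11^3 mod 251 = 76
  Delta = 2 * 76 mod 251 = 152

Answer: 152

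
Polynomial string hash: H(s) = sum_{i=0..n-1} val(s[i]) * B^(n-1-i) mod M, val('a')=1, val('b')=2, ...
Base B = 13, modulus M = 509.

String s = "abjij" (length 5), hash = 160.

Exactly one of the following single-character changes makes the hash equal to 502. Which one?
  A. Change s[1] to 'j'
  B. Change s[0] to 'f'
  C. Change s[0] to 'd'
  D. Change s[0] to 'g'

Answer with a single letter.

Option A: s[1]='b'->'j', delta=(10-2)*13^3 mod 509 = 270, hash=160+270 mod 509 = 430
Option B: s[0]='a'->'f', delta=(6-1)*13^4 mod 509 = 285, hash=160+285 mod 509 = 445
Option C: s[0]='a'->'d', delta=(4-1)*13^4 mod 509 = 171, hash=160+171 mod 509 = 331
Option D: s[0]='a'->'g', delta=(7-1)*13^4 mod 509 = 342, hash=160+342 mod 509 = 502 <-- target

Answer: D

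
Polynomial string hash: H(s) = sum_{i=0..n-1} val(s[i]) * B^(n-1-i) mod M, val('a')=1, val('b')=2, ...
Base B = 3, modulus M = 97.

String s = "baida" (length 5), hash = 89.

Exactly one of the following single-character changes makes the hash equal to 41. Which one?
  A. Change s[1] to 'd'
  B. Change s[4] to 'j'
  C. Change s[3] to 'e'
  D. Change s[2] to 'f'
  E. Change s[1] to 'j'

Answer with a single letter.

Answer: E

Derivation:
Option A: s[1]='a'->'d', delta=(4-1)*3^3 mod 97 = 81, hash=89+81 mod 97 = 73
Option B: s[4]='a'->'j', delta=(10-1)*3^0 mod 97 = 9, hash=89+9 mod 97 = 1
Option C: s[3]='d'->'e', delta=(5-4)*3^1 mod 97 = 3, hash=89+3 mod 97 = 92
Option D: s[2]='i'->'f', delta=(6-9)*3^2 mod 97 = 70, hash=89+70 mod 97 = 62
Option E: s[1]='a'->'j', delta=(10-1)*3^3 mod 97 = 49, hash=89+49 mod 97 = 41 <-- target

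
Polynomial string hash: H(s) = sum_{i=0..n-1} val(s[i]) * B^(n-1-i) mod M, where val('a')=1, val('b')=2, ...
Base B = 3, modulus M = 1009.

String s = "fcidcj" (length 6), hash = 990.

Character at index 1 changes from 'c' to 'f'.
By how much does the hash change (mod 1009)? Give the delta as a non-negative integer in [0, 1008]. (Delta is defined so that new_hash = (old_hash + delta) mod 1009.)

Answer: 243

Derivation:
Delta formula: (val(new) - val(old)) * B^(n-1-k) mod M
  val('f') - val('c') = 6 - 3 = 3
  B^(n-1-k) = 3^4 mod 1009 = 81
  Delta = 3 * 81 mod 1009 = 243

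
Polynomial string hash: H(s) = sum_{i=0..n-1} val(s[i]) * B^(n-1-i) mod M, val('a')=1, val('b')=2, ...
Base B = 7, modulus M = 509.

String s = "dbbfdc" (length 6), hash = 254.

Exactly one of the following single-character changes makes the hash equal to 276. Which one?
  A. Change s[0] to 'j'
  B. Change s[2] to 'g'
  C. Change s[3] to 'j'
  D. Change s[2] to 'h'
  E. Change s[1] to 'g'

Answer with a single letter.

Answer: D

Derivation:
Option A: s[0]='d'->'j', delta=(10-4)*7^5 mod 509 = 60, hash=254+60 mod 509 = 314
Option B: s[2]='b'->'g', delta=(7-2)*7^3 mod 509 = 188, hash=254+188 mod 509 = 442
Option C: s[3]='f'->'j', delta=(10-6)*7^2 mod 509 = 196, hash=254+196 mod 509 = 450
Option D: s[2]='b'->'h', delta=(8-2)*7^3 mod 509 = 22, hash=254+22 mod 509 = 276 <-- target
Option E: s[1]='b'->'g', delta=(7-2)*7^4 mod 509 = 298, hash=254+298 mod 509 = 43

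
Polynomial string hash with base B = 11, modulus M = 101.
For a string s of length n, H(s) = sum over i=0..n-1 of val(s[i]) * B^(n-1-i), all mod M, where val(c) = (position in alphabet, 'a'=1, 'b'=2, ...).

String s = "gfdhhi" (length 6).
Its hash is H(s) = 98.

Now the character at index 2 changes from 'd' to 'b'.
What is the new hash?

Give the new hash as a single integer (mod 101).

val('d') = 4, val('b') = 2
Position k = 2, exponent = n-1-k = 3
B^3 mod M = 11^3 mod 101 = 18
Delta = (2 - 4) * 18 mod 101 = 65
New hash = (98 + 65) mod 101 = 62

Answer: 62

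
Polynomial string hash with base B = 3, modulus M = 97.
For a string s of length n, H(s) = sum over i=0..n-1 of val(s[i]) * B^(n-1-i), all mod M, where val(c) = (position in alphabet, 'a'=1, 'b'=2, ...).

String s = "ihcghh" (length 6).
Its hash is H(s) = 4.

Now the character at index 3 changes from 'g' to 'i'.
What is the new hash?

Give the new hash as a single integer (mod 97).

Answer: 22

Derivation:
val('g') = 7, val('i') = 9
Position k = 3, exponent = n-1-k = 2
B^2 mod M = 3^2 mod 97 = 9
Delta = (9 - 7) * 9 mod 97 = 18
New hash = (4 + 18) mod 97 = 22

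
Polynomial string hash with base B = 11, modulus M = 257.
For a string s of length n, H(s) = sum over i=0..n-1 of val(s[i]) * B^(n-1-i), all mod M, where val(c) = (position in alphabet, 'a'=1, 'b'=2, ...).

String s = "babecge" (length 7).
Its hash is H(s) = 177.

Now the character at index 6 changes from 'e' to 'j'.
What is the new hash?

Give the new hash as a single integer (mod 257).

Answer: 182

Derivation:
val('e') = 5, val('j') = 10
Position k = 6, exponent = n-1-k = 0
B^0 mod M = 11^0 mod 257 = 1
Delta = (10 - 5) * 1 mod 257 = 5
New hash = (177 + 5) mod 257 = 182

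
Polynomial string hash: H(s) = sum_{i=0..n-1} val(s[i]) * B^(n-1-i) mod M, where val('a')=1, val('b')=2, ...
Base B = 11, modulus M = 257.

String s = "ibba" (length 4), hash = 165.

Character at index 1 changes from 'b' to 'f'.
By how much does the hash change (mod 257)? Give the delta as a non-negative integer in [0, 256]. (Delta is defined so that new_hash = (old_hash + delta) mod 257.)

Answer: 227

Derivation:
Delta formula: (val(new) - val(old)) * B^(n-1-k) mod M
  val('f') - val('b') = 6 - 2 = 4
  B^(n-1-k) = 11^2 mod 257 = 121
  Delta = 4 * 121 mod 257 = 227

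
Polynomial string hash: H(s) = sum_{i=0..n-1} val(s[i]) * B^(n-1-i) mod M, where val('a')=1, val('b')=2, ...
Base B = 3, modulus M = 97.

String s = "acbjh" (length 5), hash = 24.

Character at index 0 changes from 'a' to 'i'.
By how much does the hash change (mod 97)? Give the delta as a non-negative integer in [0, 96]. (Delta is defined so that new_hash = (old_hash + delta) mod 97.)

Answer: 66

Derivation:
Delta formula: (val(new) - val(old)) * B^(n-1-k) mod M
  val('i') - val('a') = 9 - 1 = 8
  B^(n-1-k) = 3^4 mod 97 = 81
  Delta = 8 * 81 mod 97 = 66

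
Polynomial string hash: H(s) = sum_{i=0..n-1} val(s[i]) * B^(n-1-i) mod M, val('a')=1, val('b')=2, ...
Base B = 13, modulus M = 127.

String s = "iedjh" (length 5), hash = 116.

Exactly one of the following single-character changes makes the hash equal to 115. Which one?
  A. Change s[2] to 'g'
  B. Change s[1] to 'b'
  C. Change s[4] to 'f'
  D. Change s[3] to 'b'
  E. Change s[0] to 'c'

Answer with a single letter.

Answer: A

Derivation:
Option A: s[2]='d'->'g', delta=(7-4)*13^2 mod 127 = 126, hash=116+126 mod 127 = 115 <-- target
Option B: s[1]='e'->'b', delta=(2-5)*13^3 mod 127 = 13, hash=116+13 mod 127 = 2
Option C: s[4]='h'->'f', delta=(6-8)*13^0 mod 127 = 125, hash=116+125 mod 127 = 114
Option D: s[3]='j'->'b', delta=(2-10)*13^1 mod 127 = 23, hash=116+23 mod 127 = 12
Option E: s[0]='i'->'c', delta=(3-9)*13^4 mod 127 = 84, hash=116+84 mod 127 = 73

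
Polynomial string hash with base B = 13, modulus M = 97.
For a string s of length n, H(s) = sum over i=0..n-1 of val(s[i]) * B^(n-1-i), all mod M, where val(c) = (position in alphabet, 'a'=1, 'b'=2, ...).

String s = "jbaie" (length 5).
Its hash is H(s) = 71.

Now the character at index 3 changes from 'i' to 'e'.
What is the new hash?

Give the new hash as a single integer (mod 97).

Answer: 19

Derivation:
val('i') = 9, val('e') = 5
Position k = 3, exponent = n-1-k = 1
B^1 mod M = 13^1 mod 97 = 13
Delta = (5 - 9) * 13 mod 97 = 45
New hash = (71 + 45) mod 97 = 19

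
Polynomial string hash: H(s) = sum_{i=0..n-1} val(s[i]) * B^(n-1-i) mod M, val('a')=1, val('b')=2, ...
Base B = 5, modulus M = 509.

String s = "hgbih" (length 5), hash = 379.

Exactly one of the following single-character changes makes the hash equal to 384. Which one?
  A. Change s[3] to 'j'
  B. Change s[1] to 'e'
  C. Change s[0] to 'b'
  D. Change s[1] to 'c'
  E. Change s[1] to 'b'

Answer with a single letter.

Option A: s[3]='i'->'j', delta=(10-9)*5^1 mod 509 = 5, hash=379+5 mod 509 = 384 <-- target
Option B: s[1]='g'->'e', delta=(5-7)*5^3 mod 509 = 259, hash=379+259 mod 509 = 129
Option C: s[0]='h'->'b', delta=(2-8)*5^4 mod 509 = 322, hash=379+322 mod 509 = 192
Option D: s[1]='g'->'c', delta=(3-7)*5^3 mod 509 = 9, hash=379+9 mod 509 = 388
Option E: s[1]='g'->'b', delta=(2-7)*5^3 mod 509 = 393, hash=379+393 mod 509 = 263

Answer: A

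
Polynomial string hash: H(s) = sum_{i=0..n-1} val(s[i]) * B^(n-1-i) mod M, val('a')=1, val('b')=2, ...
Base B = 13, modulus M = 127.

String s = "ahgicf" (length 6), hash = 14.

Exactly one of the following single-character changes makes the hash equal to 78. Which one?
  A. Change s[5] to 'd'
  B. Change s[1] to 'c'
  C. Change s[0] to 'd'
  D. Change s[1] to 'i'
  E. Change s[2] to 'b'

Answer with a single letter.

Option A: s[5]='f'->'d', delta=(4-6)*13^0 mod 127 = 125, hash=14+125 mod 127 = 12
Option B: s[1]='h'->'c', delta=(3-8)*13^4 mod 127 = 70, hash=14+70 mod 127 = 84
Option C: s[0]='a'->'d', delta=(4-1)*13^5 mod 127 = 89, hash=14+89 mod 127 = 103
Option D: s[1]='h'->'i', delta=(9-8)*13^4 mod 127 = 113, hash=14+113 mod 127 = 0
Option E: s[2]='g'->'b', delta=(2-7)*13^3 mod 127 = 64, hash=14+64 mod 127 = 78 <-- target

Answer: E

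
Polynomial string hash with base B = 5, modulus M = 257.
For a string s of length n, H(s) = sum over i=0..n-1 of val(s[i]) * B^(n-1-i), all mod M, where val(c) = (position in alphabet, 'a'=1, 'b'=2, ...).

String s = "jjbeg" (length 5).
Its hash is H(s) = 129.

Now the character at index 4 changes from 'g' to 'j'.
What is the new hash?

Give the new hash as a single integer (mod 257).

Answer: 132

Derivation:
val('g') = 7, val('j') = 10
Position k = 4, exponent = n-1-k = 0
B^0 mod M = 5^0 mod 257 = 1
Delta = (10 - 7) * 1 mod 257 = 3
New hash = (129 + 3) mod 257 = 132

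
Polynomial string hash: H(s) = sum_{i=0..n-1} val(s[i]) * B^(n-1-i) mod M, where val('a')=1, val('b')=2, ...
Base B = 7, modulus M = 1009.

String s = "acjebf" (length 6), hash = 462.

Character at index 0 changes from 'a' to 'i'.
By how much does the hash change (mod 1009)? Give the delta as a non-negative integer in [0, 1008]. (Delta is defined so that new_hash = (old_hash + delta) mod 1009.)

Delta formula: (val(new) - val(old)) * B^(n-1-k) mod M
  val('i') - val('a') = 9 - 1 = 8
  B^(n-1-k) = 7^5 mod 1009 = 663
  Delta = 8 * 663 mod 1009 = 259

Answer: 259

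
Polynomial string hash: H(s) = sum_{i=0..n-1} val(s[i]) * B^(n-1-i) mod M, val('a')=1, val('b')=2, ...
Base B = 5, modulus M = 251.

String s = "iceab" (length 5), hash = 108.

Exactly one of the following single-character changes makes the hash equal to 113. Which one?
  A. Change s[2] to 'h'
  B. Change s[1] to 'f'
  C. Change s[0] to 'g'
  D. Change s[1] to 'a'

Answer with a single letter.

Answer: C

Derivation:
Option A: s[2]='e'->'h', delta=(8-5)*5^2 mod 251 = 75, hash=108+75 mod 251 = 183
Option B: s[1]='c'->'f', delta=(6-3)*5^3 mod 251 = 124, hash=108+124 mod 251 = 232
Option C: s[0]='i'->'g', delta=(7-9)*5^4 mod 251 = 5, hash=108+5 mod 251 = 113 <-- target
Option D: s[1]='c'->'a', delta=(1-3)*5^3 mod 251 = 1, hash=108+1 mod 251 = 109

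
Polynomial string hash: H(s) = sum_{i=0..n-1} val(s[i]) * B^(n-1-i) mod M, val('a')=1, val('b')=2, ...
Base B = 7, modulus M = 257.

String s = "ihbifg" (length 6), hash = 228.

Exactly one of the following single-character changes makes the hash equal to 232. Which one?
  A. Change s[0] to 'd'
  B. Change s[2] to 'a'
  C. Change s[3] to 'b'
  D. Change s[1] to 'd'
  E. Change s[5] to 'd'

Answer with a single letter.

Answer: A

Derivation:
Option A: s[0]='i'->'d', delta=(4-9)*7^5 mod 257 = 4, hash=228+4 mod 257 = 232 <-- target
Option B: s[2]='b'->'a', delta=(1-2)*7^3 mod 257 = 171, hash=228+171 mod 257 = 142
Option C: s[3]='i'->'b', delta=(2-9)*7^2 mod 257 = 171, hash=228+171 mod 257 = 142
Option D: s[1]='h'->'d', delta=(4-8)*7^4 mod 257 = 162, hash=228+162 mod 257 = 133
Option E: s[5]='g'->'d', delta=(4-7)*7^0 mod 257 = 254, hash=228+254 mod 257 = 225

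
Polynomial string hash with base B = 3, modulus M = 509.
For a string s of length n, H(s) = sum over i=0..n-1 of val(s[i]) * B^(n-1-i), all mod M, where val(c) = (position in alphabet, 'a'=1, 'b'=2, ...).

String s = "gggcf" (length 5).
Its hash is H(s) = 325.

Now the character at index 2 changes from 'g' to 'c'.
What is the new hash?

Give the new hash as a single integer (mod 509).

Answer: 289

Derivation:
val('g') = 7, val('c') = 3
Position k = 2, exponent = n-1-k = 2
B^2 mod M = 3^2 mod 509 = 9
Delta = (3 - 7) * 9 mod 509 = 473
New hash = (325 + 473) mod 509 = 289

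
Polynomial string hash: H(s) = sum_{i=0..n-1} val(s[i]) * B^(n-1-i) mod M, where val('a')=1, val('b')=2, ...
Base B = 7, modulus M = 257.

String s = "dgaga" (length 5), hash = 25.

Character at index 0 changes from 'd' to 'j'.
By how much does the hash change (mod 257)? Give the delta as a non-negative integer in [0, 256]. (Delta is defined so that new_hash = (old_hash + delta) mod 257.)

Answer: 14

Derivation:
Delta formula: (val(new) - val(old)) * B^(n-1-k) mod M
  val('j') - val('d') = 10 - 4 = 6
  B^(n-1-k) = 7^4 mod 257 = 88
  Delta = 6 * 88 mod 257 = 14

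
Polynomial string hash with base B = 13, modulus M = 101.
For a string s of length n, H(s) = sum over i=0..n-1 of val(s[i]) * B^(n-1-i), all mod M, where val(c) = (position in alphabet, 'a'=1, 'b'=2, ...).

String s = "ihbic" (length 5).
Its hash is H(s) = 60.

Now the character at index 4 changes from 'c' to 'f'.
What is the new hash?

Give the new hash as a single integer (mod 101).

Answer: 63

Derivation:
val('c') = 3, val('f') = 6
Position k = 4, exponent = n-1-k = 0
B^0 mod M = 13^0 mod 101 = 1
Delta = (6 - 3) * 1 mod 101 = 3
New hash = (60 + 3) mod 101 = 63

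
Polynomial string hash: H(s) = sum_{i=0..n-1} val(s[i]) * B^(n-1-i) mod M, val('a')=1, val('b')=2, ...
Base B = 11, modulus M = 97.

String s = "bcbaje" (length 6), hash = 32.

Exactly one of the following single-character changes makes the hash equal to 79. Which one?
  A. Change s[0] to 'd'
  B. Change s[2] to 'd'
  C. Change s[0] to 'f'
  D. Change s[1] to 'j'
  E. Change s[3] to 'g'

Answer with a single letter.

Answer: E

Derivation:
Option A: s[0]='b'->'d', delta=(4-2)*11^5 mod 97 = 62, hash=32+62 mod 97 = 94
Option B: s[2]='b'->'d', delta=(4-2)*11^3 mod 97 = 43, hash=32+43 mod 97 = 75
Option C: s[0]='b'->'f', delta=(6-2)*11^5 mod 97 = 27, hash=32+27 mod 97 = 59
Option D: s[1]='c'->'j', delta=(10-3)*11^4 mod 97 = 55, hash=32+55 mod 97 = 87
Option E: s[3]='a'->'g', delta=(7-1)*11^2 mod 97 = 47, hash=32+47 mod 97 = 79 <-- target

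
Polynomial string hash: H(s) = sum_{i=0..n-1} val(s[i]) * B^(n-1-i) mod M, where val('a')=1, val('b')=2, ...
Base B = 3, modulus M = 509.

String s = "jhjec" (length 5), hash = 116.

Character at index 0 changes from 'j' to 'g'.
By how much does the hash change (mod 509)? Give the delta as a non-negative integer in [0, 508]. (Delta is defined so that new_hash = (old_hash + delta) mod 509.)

Answer: 266

Derivation:
Delta formula: (val(new) - val(old)) * B^(n-1-k) mod M
  val('g') - val('j') = 7 - 10 = -3
  B^(n-1-k) = 3^4 mod 509 = 81
  Delta = -3 * 81 mod 509 = 266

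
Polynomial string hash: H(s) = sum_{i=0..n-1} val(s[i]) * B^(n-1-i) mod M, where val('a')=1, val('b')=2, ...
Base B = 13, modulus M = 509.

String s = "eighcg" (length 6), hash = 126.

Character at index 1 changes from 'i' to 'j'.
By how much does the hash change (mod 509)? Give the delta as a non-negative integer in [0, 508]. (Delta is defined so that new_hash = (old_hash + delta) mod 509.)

Delta formula: (val(new) - val(old)) * B^(n-1-k) mod M
  val('j') - val('i') = 10 - 9 = 1
  B^(n-1-k) = 13^4 mod 509 = 57
  Delta = 1 * 57 mod 509 = 57

Answer: 57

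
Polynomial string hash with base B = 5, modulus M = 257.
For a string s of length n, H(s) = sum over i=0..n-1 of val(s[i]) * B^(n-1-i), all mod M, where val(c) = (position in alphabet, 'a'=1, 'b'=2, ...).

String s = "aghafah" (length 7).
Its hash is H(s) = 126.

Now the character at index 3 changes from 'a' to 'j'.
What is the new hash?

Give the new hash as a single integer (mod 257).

val('a') = 1, val('j') = 10
Position k = 3, exponent = n-1-k = 3
B^3 mod M = 5^3 mod 257 = 125
Delta = (10 - 1) * 125 mod 257 = 97
New hash = (126 + 97) mod 257 = 223

Answer: 223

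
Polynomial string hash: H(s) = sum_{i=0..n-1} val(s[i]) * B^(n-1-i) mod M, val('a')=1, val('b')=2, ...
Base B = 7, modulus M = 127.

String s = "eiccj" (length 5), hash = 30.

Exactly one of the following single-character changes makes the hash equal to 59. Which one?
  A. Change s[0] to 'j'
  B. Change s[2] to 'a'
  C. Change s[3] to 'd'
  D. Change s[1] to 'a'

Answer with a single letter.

Answer: B

Derivation:
Option A: s[0]='e'->'j', delta=(10-5)*7^4 mod 127 = 67, hash=30+67 mod 127 = 97
Option B: s[2]='c'->'a', delta=(1-3)*7^2 mod 127 = 29, hash=30+29 mod 127 = 59 <-- target
Option C: s[3]='c'->'d', delta=(4-3)*7^1 mod 127 = 7, hash=30+7 mod 127 = 37
Option D: s[1]='i'->'a', delta=(1-9)*7^3 mod 127 = 50, hash=30+50 mod 127 = 80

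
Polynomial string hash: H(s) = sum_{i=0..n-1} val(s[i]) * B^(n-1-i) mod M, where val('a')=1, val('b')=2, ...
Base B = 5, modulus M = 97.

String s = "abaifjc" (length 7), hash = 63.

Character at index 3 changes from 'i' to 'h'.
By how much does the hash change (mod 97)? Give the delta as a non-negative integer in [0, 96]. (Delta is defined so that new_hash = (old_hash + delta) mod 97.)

Answer: 69

Derivation:
Delta formula: (val(new) - val(old)) * B^(n-1-k) mod M
  val('h') - val('i') = 8 - 9 = -1
  B^(n-1-k) = 5^3 mod 97 = 28
  Delta = -1 * 28 mod 97 = 69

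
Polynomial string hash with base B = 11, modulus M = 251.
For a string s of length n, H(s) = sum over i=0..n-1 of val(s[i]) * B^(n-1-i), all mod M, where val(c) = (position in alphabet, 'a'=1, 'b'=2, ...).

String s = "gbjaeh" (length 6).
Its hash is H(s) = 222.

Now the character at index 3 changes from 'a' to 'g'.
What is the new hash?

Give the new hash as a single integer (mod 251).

val('a') = 1, val('g') = 7
Position k = 3, exponent = n-1-k = 2
B^2 mod M = 11^2 mod 251 = 121
Delta = (7 - 1) * 121 mod 251 = 224
New hash = (222 + 224) mod 251 = 195

Answer: 195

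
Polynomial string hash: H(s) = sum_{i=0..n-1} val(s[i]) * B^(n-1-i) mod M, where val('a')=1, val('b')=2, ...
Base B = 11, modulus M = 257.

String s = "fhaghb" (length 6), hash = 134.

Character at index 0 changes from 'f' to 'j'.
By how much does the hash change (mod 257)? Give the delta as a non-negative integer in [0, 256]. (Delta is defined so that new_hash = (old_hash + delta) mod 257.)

Answer: 162

Derivation:
Delta formula: (val(new) - val(old)) * B^(n-1-k) mod M
  val('j') - val('f') = 10 - 6 = 4
  B^(n-1-k) = 11^5 mod 257 = 169
  Delta = 4 * 169 mod 257 = 162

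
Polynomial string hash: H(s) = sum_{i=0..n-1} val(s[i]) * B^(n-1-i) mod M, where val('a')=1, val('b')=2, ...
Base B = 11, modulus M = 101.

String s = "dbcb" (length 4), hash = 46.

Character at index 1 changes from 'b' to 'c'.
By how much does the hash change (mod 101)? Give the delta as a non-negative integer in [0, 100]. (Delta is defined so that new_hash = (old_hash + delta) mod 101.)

Answer: 20

Derivation:
Delta formula: (val(new) - val(old)) * B^(n-1-k) mod M
  val('c') - val('b') = 3 - 2 = 1
  B^(n-1-k) = 11^2 mod 101 = 20
  Delta = 1 * 20 mod 101 = 20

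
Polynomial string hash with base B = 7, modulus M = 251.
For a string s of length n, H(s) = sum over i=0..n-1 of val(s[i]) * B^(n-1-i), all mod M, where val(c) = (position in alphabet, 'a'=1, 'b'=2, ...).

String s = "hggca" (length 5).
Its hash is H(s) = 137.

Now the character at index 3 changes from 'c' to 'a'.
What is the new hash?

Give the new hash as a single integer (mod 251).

Answer: 123

Derivation:
val('c') = 3, val('a') = 1
Position k = 3, exponent = n-1-k = 1
B^1 mod M = 7^1 mod 251 = 7
Delta = (1 - 3) * 7 mod 251 = 237
New hash = (137 + 237) mod 251 = 123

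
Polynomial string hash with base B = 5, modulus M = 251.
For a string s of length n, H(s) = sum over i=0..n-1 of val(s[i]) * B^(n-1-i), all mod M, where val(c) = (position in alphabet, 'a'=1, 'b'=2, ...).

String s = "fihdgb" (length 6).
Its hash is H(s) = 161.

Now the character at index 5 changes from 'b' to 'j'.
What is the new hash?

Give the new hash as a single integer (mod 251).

val('b') = 2, val('j') = 10
Position k = 5, exponent = n-1-k = 0
B^0 mod M = 5^0 mod 251 = 1
Delta = (10 - 2) * 1 mod 251 = 8
New hash = (161 + 8) mod 251 = 169

Answer: 169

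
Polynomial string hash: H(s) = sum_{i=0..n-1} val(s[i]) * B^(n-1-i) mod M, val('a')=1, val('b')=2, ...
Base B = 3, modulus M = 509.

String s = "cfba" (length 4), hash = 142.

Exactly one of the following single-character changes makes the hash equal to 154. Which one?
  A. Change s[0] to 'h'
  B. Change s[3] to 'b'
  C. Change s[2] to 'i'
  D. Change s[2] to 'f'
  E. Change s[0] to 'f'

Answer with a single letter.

Option A: s[0]='c'->'h', delta=(8-3)*3^3 mod 509 = 135, hash=142+135 mod 509 = 277
Option B: s[3]='a'->'b', delta=(2-1)*3^0 mod 509 = 1, hash=142+1 mod 509 = 143
Option C: s[2]='b'->'i', delta=(9-2)*3^1 mod 509 = 21, hash=142+21 mod 509 = 163
Option D: s[2]='b'->'f', delta=(6-2)*3^1 mod 509 = 12, hash=142+12 mod 509 = 154 <-- target
Option E: s[0]='c'->'f', delta=(6-3)*3^3 mod 509 = 81, hash=142+81 mod 509 = 223

Answer: D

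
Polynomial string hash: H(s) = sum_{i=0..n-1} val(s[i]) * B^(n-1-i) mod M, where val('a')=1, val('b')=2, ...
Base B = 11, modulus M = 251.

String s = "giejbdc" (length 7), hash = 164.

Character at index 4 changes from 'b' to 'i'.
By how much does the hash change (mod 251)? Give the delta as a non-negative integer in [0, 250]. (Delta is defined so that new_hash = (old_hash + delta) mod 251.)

Delta formula: (val(new) - val(old)) * B^(n-1-k) mod M
  val('i') - val('b') = 9 - 2 = 7
  B^(n-1-k) = 11^2 mod 251 = 121
  Delta = 7 * 121 mod 251 = 94

Answer: 94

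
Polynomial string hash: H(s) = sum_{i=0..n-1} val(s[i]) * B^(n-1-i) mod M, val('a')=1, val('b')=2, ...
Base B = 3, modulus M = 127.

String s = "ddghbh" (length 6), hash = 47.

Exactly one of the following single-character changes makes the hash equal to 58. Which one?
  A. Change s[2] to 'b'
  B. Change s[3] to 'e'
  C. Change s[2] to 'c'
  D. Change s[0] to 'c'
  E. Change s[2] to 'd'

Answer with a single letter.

Option A: s[2]='g'->'b', delta=(2-7)*3^3 mod 127 = 119, hash=47+119 mod 127 = 39
Option B: s[3]='h'->'e', delta=(5-8)*3^2 mod 127 = 100, hash=47+100 mod 127 = 20
Option C: s[2]='g'->'c', delta=(3-7)*3^3 mod 127 = 19, hash=47+19 mod 127 = 66
Option D: s[0]='d'->'c', delta=(3-4)*3^5 mod 127 = 11, hash=47+11 mod 127 = 58 <-- target
Option E: s[2]='g'->'d', delta=(4-7)*3^3 mod 127 = 46, hash=47+46 mod 127 = 93

Answer: D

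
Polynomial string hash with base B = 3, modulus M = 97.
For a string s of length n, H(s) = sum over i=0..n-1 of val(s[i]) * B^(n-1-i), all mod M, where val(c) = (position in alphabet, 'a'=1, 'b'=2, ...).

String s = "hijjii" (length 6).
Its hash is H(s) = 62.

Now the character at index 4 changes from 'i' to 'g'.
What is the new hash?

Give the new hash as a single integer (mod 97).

Answer: 56

Derivation:
val('i') = 9, val('g') = 7
Position k = 4, exponent = n-1-k = 1
B^1 mod M = 3^1 mod 97 = 3
Delta = (7 - 9) * 3 mod 97 = 91
New hash = (62 + 91) mod 97 = 56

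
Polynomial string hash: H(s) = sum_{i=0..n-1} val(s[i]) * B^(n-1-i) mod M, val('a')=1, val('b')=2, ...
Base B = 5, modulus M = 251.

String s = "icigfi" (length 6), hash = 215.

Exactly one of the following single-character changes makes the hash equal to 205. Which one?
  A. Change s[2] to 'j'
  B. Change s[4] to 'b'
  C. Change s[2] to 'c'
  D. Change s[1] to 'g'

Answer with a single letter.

Option A: s[2]='i'->'j', delta=(10-9)*5^3 mod 251 = 125, hash=215+125 mod 251 = 89
Option B: s[4]='f'->'b', delta=(2-6)*5^1 mod 251 = 231, hash=215+231 mod 251 = 195
Option C: s[2]='i'->'c', delta=(3-9)*5^3 mod 251 = 3, hash=215+3 mod 251 = 218
Option D: s[1]='c'->'g', delta=(7-3)*5^4 mod 251 = 241, hash=215+241 mod 251 = 205 <-- target

Answer: D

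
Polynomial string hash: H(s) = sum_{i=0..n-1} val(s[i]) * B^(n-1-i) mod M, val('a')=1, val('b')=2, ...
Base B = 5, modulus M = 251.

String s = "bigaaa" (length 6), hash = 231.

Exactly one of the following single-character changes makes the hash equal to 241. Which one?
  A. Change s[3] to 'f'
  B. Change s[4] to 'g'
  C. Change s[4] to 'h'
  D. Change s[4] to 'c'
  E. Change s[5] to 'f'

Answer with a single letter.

Answer: D

Derivation:
Option A: s[3]='a'->'f', delta=(6-1)*5^2 mod 251 = 125, hash=231+125 mod 251 = 105
Option B: s[4]='a'->'g', delta=(7-1)*5^1 mod 251 = 30, hash=231+30 mod 251 = 10
Option C: s[4]='a'->'h', delta=(8-1)*5^1 mod 251 = 35, hash=231+35 mod 251 = 15
Option D: s[4]='a'->'c', delta=(3-1)*5^1 mod 251 = 10, hash=231+10 mod 251 = 241 <-- target
Option E: s[5]='a'->'f', delta=(6-1)*5^0 mod 251 = 5, hash=231+5 mod 251 = 236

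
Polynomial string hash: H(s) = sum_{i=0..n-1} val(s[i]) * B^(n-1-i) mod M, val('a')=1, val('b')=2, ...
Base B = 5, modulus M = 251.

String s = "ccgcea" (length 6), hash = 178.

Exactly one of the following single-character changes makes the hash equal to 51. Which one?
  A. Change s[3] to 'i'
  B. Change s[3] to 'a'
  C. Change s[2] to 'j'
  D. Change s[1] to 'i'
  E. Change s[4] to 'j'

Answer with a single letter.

Answer: C

Derivation:
Option A: s[3]='c'->'i', delta=(9-3)*5^2 mod 251 = 150, hash=178+150 mod 251 = 77
Option B: s[3]='c'->'a', delta=(1-3)*5^2 mod 251 = 201, hash=178+201 mod 251 = 128
Option C: s[2]='g'->'j', delta=(10-7)*5^3 mod 251 = 124, hash=178+124 mod 251 = 51 <-- target
Option D: s[1]='c'->'i', delta=(9-3)*5^4 mod 251 = 236, hash=178+236 mod 251 = 163
Option E: s[4]='e'->'j', delta=(10-5)*5^1 mod 251 = 25, hash=178+25 mod 251 = 203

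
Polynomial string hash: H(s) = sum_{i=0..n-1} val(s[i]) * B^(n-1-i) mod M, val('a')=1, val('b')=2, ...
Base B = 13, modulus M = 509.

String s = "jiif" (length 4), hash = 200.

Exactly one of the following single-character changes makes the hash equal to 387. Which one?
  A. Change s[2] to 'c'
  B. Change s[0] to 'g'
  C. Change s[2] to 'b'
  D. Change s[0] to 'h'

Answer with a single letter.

Option A: s[2]='i'->'c', delta=(3-9)*13^1 mod 509 = 431, hash=200+431 mod 509 = 122
Option B: s[0]='j'->'g', delta=(7-10)*13^3 mod 509 = 26, hash=200+26 mod 509 = 226
Option C: s[2]='i'->'b', delta=(2-9)*13^1 mod 509 = 418, hash=200+418 mod 509 = 109
Option D: s[0]='j'->'h', delta=(8-10)*13^3 mod 509 = 187, hash=200+187 mod 509 = 387 <-- target

Answer: D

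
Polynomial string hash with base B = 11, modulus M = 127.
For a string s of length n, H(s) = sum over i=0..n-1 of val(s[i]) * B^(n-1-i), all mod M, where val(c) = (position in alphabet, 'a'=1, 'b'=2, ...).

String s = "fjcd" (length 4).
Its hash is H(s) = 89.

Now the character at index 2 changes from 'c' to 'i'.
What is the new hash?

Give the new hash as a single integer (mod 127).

Answer: 28

Derivation:
val('c') = 3, val('i') = 9
Position k = 2, exponent = n-1-k = 1
B^1 mod M = 11^1 mod 127 = 11
Delta = (9 - 3) * 11 mod 127 = 66
New hash = (89 + 66) mod 127 = 28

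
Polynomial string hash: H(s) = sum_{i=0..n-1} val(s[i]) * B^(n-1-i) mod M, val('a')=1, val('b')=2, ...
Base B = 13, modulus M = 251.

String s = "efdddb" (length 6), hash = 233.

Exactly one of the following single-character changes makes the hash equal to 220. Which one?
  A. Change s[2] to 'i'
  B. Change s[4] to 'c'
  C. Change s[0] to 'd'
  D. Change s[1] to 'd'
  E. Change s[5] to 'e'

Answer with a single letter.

Answer: B

Derivation:
Option A: s[2]='d'->'i', delta=(9-4)*13^3 mod 251 = 192, hash=233+192 mod 251 = 174
Option B: s[4]='d'->'c', delta=(3-4)*13^1 mod 251 = 238, hash=233+238 mod 251 = 220 <-- target
Option C: s[0]='e'->'d', delta=(4-5)*13^5 mod 251 = 187, hash=233+187 mod 251 = 169
Option D: s[1]='f'->'d', delta=(4-6)*13^4 mod 251 = 106, hash=233+106 mod 251 = 88
Option E: s[5]='b'->'e', delta=(5-2)*13^0 mod 251 = 3, hash=233+3 mod 251 = 236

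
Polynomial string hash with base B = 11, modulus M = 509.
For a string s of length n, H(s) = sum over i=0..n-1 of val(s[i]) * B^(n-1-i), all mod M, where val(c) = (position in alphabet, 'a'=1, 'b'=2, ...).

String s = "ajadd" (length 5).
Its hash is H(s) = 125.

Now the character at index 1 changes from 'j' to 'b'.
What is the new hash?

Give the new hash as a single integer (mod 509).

Answer: 166

Derivation:
val('j') = 10, val('b') = 2
Position k = 1, exponent = n-1-k = 3
B^3 mod M = 11^3 mod 509 = 313
Delta = (2 - 10) * 313 mod 509 = 41
New hash = (125 + 41) mod 509 = 166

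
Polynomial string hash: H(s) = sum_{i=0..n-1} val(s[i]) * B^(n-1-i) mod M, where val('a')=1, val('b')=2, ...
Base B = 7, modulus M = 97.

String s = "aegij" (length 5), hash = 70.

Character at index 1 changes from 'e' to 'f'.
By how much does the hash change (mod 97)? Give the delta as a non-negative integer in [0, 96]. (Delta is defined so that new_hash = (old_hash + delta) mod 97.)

Answer: 52

Derivation:
Delta formula: (val(new) - val(old)) * B^(n-1-k) mod M
  val('f') - val('e') = 6 - 5 = 1
  B^(n-1-k) = 7^3 mod 97 = 52
  Delta = 1 * 52 mod 97 = 52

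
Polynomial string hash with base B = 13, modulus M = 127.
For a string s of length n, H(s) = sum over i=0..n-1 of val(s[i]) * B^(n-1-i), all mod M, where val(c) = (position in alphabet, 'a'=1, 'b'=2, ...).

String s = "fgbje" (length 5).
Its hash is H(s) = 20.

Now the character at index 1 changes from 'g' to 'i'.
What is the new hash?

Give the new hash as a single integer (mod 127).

val('g') = 7, val('i') = 9
Position k = 1, exponent = n-1-k = 3
B^3 mod M = 13^3 mod 127 = 38
Delta = (9 - 7) * 38 mod 127 = 76
New hash = (20 + 76) mod 127 = 96

Answer: 96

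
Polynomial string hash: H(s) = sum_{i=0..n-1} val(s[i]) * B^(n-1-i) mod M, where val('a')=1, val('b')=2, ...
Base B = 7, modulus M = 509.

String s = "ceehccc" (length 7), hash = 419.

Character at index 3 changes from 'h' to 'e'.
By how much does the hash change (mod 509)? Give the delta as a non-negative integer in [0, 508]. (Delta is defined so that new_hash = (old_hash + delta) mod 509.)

Delta formula: (val(new) - val(old)) * B^(n-1-k) mod M
  val('e') - val('h') = 5 - 8 = -3
  B^(n-1-k) = 7^3 mod 509 = 343
  Delta = -3 * 343 mod 509 = 498

Answer: 498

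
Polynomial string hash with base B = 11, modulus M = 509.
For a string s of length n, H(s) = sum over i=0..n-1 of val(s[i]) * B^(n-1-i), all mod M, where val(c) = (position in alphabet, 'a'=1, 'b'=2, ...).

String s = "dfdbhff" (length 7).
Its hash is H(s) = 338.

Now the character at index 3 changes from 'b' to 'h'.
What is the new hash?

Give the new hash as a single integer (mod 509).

Answer: 180

Derivation:
val('b') = 2, val('h') = 8
Position k = 3, exponent = n-1-k = 3
B^3 mod M = 11^3 mod 509 = 313
Delta = (8 - 2) * 313 mod 509 = 351
New hash = (338 + 351) mod 509 = 180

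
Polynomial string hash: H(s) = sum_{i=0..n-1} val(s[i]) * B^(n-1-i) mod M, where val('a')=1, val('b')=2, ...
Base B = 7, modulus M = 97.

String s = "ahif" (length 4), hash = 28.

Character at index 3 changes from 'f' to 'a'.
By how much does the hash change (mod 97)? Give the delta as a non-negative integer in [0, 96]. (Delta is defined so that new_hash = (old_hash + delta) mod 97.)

Answer: 92

Derivation:
Delta formula: (val(new) - val(old)) * B^(n-1-k) mod M
  val('a') - val('f') = 1 - 6 = -5
  B^(n-1-k) = 7^0 mod 97 = 1
  Delta = -5 * 1 mod 97 = 92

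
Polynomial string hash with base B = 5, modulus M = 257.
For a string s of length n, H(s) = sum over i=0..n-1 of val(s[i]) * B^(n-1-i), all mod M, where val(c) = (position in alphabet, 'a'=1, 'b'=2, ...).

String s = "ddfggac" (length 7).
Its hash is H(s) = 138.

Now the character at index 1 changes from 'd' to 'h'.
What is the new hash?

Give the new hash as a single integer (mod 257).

Answer: 45

Derivation:
val('d') = 4, val('h') = 8
Position k = 1, exponent = n-1-k = 5
B^5 mod M = 5^5 mod 257 = 41
Delta = (8 - 4) * 41 mod 257 = 164
New hash = (138 + 164) mod 257 = 45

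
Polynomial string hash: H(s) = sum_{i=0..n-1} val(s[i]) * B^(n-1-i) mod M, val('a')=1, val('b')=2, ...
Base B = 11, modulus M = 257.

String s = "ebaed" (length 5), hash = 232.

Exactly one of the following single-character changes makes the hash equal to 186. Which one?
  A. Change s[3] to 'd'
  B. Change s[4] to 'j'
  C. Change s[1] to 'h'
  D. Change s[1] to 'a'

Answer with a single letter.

Answer: D

Derivation:
Option A: s[3]='e'->'d', delta=(4-5)*11^1 mod 257 = 246, hash=232+246 mod 257 = 221
Option B: s[4]='d'->'j', delta=(10-4)*11^0 mod 257 = 6, hash=232+6 mod 257 = 238
Option C: s[1]='b'->'h', delta=(8-2)*11^3 mod 257 = 19, hash=232+19 mod 257 = 251
Option D: s[1]='b'->'a', delta=(1-2)*11^3 mod 257 = 211, hash=232+211 mod 257 = 186 <-- target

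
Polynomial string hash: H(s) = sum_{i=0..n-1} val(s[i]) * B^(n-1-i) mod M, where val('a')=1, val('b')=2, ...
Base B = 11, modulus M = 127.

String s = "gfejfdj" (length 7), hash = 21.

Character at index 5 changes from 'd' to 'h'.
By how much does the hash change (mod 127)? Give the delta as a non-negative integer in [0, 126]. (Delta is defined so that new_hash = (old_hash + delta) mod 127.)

Answer: 44

Derivation:
Delta formula: (val(new) - val(old)) * B^(n-1-k) mod M
  val('h') - val('d') = 8 - 4 = 4
  B^(n-1-k) = 11^1 mod 127 = 11
  Delta = 4 * 11 mod 127 = 44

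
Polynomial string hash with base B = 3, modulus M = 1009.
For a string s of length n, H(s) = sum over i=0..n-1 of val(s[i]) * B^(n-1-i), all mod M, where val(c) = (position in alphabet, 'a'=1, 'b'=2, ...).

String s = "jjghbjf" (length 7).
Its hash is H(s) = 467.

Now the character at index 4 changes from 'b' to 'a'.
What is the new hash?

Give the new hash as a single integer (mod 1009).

val('b') = 2, val('a') = 1
Position k = 4, exponent = n-1-k = 2
B^2 mod M = 3^2 mod 1009 = 9
Delta = (1 - 2) * 9 mod 1009 = 1000
New hash = (467 + 1000) mod 1009 = 458

Answer: 458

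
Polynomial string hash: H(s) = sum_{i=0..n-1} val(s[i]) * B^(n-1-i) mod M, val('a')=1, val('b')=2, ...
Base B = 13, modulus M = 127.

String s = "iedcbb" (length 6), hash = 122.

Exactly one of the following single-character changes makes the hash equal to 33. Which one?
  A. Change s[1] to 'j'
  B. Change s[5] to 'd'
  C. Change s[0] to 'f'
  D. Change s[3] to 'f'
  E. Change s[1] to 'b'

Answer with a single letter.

Option A: s[1]='e'->'j', delta=(10-5)*13^4 mod 127 = 57, hash=122+57 mod 127 = 52
Option B: s[5]='b'->'d', delta=(4-2)*13^0 mod 127 = 2, hash=122+2 mod 127 = 124
Option C: s[0]='i'->'f', delta=(6-9)*13^5 mod 127 = 38, hash=122+38 mod 127 = 33 <-- target
Option D: s[3]='c'->'f', delta=(6-3)*13^2 mod 127 = 126, hash=122+126 mod 127 = 121
Option E: s[1]='e'->'b', delta=(2-5)*13^4 mod 127 = 42, hash=122+42 mod 127 = 37

Answer: C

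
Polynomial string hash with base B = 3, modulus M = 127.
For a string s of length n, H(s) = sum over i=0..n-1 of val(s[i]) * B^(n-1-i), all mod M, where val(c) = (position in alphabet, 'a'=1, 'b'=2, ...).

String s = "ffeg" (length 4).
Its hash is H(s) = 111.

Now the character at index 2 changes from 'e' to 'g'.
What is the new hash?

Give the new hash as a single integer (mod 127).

Answer: 117

Derivation:
val('e') = 5, val('g') = 7
Position k = 2, exponent = n-1-k = 1
B^1 mod M = 3^1 mod 127 = 3
Delta = (7 - 5) * 3 mod 127 = 6
New hash = (111 + 6) mod 127 = 117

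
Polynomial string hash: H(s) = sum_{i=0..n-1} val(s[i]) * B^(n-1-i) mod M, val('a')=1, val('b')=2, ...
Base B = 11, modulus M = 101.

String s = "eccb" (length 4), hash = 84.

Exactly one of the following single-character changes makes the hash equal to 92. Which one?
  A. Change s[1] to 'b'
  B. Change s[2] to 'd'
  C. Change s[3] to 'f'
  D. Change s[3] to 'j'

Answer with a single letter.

Answer: D

Derivation:
Option A: s[1]='c'->'b', delta=(2-3)*11^2 mod 101 = 81, hash=84+81 mod 101 = 64
Option B: s[2]='c'->'d', delta=(4-3)*11^1 mod 101 = 11, hash=84+11 mod 101 = 95
Option C: s[3]='b'->'f', delta=(6-2)*11^0 mod 101 = 4, hash=84+4 mod 101 = 88
Option D: s[3]='b'->'j', delta=(10-2)*11^0 mod 101 = 8, hash=84+8 mod 101 = 92 <-- target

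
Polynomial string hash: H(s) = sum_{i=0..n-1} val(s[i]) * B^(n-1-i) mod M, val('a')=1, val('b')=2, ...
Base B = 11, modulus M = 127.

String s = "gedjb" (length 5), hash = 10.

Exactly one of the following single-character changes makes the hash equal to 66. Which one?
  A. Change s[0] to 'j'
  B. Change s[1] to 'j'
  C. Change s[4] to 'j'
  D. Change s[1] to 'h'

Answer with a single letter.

Answer: D

Derivation:
Option A: s[0]='g'->'j', delta=(10-7)*11^4 mod 127 = 108, hash=10+108 mod 127 = 118
Option B: s[1]='e'->'j', delta=(10-5)*11^3 mod 127 = 51, hash=10+51 mod 127 = 61
Option C: s[4]='b'->'j', delta=(10-2)*11^0 mod 127 = 8, hash=10+8 mod 127 = 18
Option D: s[1]='e'->'h', delta=(8-5)*11^3 mod 127 = 56, hash=10+56 mod 127 = 66 <-- target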